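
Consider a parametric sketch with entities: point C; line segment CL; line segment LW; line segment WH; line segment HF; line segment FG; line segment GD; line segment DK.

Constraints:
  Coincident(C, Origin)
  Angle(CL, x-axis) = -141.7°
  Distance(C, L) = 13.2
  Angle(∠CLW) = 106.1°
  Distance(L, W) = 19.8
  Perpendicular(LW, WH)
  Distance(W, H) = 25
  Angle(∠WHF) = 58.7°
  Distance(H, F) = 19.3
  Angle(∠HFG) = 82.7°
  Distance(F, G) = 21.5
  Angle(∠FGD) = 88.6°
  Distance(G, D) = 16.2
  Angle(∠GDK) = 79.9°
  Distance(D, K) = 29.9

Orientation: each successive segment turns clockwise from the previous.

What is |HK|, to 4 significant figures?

13.88

C is at the origin; CL runs at -141.7° with length 13.2, so L = (-10.36, -8.181). ∠CLW = 106.1° gives LW at 144.4° from the x-axis; with |LW| = 19.8, W = (-26.46, 3.345). The perpendicularity gives WH at right angles to LW, so WH runs at 54.40°; with |WH| = 25.0, H = (-11.91, 23.67). ∠WHF = 58.7° gives HF at -66.90° from the x-axis; with |HF| = 19.3, F = (-4.333, 5.920). ∠HFG = 82.7° gives FG at -164.2° from the x-axis; with |FG| = 21.5, G = (-25.02, 0.06589). ∠FGD = 88.6° gives GD at 104.4° from the x-axis; with |GD| = 16.2, D = (-29.05, 15.76). ∠GDK = 79.9° gives DK at 4.300° from the x-axis; with |DK| = 29.9, K = (0.7661, 18.00). Then |HK| = |K − H| = 13.88.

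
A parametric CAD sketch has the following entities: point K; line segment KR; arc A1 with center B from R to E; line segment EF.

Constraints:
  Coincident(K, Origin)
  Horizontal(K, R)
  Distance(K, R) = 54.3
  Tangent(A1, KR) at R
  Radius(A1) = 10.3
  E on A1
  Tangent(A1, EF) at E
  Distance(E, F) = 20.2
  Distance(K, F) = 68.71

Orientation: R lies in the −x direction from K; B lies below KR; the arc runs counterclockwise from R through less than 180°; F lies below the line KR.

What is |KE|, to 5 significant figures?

65.568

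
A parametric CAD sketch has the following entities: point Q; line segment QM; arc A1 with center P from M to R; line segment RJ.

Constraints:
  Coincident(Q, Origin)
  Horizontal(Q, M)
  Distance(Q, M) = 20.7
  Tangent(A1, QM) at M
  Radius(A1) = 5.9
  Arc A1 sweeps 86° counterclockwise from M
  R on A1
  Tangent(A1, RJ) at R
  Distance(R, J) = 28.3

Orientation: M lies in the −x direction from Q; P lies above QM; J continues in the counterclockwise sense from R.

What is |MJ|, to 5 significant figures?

34.623

On A1, M sits at bearing -90° from P; an 86° counterclockwise sweep puts R at bearing -4°, so R = P + 5.9·(cos -4°, sin -4°) = (-14.814, 5.4884). The tangent condition forces PR to be normal to RJ, so RJ runs along (−sin -4°, cos -4°); with |RJ| = 28.3, J = (-12.840, 33.719). Then |MJ| = |J − M| = 34.623.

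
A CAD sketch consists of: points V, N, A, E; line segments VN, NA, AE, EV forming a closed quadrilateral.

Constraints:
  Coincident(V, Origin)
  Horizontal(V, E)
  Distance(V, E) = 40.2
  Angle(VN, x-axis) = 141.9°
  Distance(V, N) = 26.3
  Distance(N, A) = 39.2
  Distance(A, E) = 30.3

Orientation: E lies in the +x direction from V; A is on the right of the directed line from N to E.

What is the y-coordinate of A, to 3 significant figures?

-7.16

Checks: VN at 141.9° ✓; |NA| = 39.20 ✓; |AE| = 30.30 ✓.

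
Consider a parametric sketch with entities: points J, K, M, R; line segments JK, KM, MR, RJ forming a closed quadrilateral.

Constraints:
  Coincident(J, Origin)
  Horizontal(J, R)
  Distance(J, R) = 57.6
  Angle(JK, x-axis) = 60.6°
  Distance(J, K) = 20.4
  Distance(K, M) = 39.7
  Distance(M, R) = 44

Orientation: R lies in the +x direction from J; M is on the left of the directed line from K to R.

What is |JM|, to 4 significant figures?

58.88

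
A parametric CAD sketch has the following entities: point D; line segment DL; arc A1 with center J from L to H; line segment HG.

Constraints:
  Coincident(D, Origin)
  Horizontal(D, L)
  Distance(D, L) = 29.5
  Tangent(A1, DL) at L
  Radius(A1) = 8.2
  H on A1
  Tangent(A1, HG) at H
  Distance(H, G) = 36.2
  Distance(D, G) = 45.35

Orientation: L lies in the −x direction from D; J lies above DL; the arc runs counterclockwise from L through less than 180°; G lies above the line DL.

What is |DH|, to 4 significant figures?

22.48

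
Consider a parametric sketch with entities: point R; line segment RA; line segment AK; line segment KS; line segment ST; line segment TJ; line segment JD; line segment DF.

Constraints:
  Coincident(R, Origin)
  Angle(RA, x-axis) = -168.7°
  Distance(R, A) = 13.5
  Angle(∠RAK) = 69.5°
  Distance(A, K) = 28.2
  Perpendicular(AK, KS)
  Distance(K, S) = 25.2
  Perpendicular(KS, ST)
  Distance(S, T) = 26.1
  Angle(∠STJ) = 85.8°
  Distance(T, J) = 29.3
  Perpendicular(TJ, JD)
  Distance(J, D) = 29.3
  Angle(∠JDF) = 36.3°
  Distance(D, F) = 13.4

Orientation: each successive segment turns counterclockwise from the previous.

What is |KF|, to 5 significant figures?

8.0331

R is at the origin; RA runs at -168.7° with length 13.5, so A = (-13.238, -2.6453). ∠RAK = 69.5° gives AK at -58.200° from the x-axis; with |AK| = 28.2, K = (1.6219, -26.612). The perpendicularity gives KS at right angles to AK, so KS runs at 31.800°; with |KS| = 25.2, S = (23.039, -13.333). The perpendicularity gives ST at right angles to KS, so ST runs at 121.80°; with |ST| = 26.1, T = (9.2856, 8.8492). ∠STJ = 85.8° gives TJ at -144.00° from the x-axis; with |TJ| = 29.3, J = (-14.419, -8.3729). TJ ⟂ JD, so JD runs at -54.000°; with |JD| = 29.3, D = (2.8035, -32.077). ∠JDF = 36.3° gives DF at 89.700° from the x-axis; with |DF| = 13.4, F = (2.8737, -18.677). Then |KF| = |F − K| = 8.0331.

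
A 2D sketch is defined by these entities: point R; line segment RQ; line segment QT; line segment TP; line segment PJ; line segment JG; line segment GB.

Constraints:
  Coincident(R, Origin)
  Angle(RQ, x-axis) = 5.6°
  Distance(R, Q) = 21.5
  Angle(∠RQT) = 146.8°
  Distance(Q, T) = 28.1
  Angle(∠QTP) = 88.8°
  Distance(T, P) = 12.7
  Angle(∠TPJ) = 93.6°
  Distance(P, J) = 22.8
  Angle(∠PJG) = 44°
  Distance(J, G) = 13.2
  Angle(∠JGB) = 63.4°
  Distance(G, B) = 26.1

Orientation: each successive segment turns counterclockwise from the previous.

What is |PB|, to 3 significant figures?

16.7

∠PJG = 44.0° gives JG at -7.60° from the x-axis; with |JG| = 13.2, G = (29.9, 14.2). ∠JGB = 63.4° gives GB at 109° from the x-axis; with |GB| = 26.1, B = (21.4, 38.8). Then |PB| = |B − P| = 16.7.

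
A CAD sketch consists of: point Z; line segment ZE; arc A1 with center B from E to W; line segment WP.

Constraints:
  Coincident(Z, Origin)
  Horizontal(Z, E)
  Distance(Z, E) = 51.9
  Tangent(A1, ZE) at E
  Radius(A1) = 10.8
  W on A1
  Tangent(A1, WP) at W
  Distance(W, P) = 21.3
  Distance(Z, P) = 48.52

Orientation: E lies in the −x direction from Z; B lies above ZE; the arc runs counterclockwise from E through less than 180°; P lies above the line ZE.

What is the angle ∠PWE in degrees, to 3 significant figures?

139°

Z is at the origin; Z and E share the same y with |ZE| = 51.9 and E on the −x side, so E = (-51.9, 0.00). Tangency of A1 to ZE means the radius BE is perpendicular to ZE, so B = E + (0, 10.8) = (-51.9, 10.8). Since BW ⟂ WP (tangency), |BP| = √(10.8² + 21.3²) = 23.9 regardless of where W sits on A1. So P lies on both circle(Z, 48.52) and circle(B, 23.9); the above-ZE intersection is P = (-38.0, 30.2). W is the foot of the tangent from P: W = (-41.2, 9.15).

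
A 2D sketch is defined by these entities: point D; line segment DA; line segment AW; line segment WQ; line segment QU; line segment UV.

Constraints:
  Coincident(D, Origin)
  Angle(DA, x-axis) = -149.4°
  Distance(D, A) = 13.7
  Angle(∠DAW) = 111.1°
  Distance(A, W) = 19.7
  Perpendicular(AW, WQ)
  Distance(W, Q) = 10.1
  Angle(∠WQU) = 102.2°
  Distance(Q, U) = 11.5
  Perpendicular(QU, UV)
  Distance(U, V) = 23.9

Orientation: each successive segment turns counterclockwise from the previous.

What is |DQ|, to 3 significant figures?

24.8

∠DAW = 111.1° gives AW at -80.5° from the x-axis; with |AW| = 19.7, W = (-8.54, -26.4). The perpendicularity gives WQ at right angles to AW, so WQ runs at 9.50°; with |WQ| = 10.1, Q = (1.42, -24.7). Then |DQ| = |Q − D| = 24.8.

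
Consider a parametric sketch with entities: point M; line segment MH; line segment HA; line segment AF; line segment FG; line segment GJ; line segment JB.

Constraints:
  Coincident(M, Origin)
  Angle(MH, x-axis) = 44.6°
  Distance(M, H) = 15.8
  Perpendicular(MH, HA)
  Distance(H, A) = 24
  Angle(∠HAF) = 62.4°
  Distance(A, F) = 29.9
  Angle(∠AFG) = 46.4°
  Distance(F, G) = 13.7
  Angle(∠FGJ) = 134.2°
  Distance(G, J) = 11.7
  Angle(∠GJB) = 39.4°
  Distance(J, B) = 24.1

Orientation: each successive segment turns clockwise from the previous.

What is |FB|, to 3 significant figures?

6.07

M is at the origin; MH runs at 44.6° with length 15.8, so H = (11.3, 11.1). MH ⟂ HA, so HA runs at -45.4°; with |HA| = 24.0, A = (28.1, -5.99). ∠HAF = 62.4° gives AF at -163° from the x-axis; with |AF| = 29.9, F = (-0.492, -14.7). ∠AFG = 46.4° gives FG at 63.4° from the x-axis; with |FG| = 13.7, G = (5.64, -2.49). ∠FGJ = 134.2° gives GJ at 17.6° from the x-axis; with |GJ| = 11.7, J = (16.8, 1.05). ∠GJB = 39.4° gives JB at -123° from the x-axis; with |JB| = 24.1, B = (3.67, -19.2). Then |FB| = |B − F| = 6.07.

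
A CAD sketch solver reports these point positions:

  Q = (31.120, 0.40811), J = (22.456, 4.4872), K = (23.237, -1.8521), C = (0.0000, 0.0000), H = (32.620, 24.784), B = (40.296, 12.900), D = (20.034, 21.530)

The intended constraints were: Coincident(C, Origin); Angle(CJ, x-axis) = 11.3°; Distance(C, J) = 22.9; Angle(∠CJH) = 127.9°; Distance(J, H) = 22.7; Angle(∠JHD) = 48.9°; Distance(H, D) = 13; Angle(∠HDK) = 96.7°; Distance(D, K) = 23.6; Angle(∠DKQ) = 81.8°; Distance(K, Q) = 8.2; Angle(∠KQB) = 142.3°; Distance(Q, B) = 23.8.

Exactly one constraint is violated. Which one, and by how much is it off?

Distance(Q, B) = 23.8 — off by 8.30.

C = (0.00, 0.00) ✓; CJ at 11.30° ✓; |CJ| = 22.90 ✓; ∠CJH = 127.9° ✓; |JH| = 22.70 ✓; ∠JHD = 48.90° ✓; |HD| = 13.00 ✓; ∠HDK = 96.70° ✓; |DK| = 23.60 ✓; ∠DKQ = 81.80° ✓; |KQ| = 8.201 ✓; ∠KQB = 142.3° ✓; |QB| = 15.50 ✗.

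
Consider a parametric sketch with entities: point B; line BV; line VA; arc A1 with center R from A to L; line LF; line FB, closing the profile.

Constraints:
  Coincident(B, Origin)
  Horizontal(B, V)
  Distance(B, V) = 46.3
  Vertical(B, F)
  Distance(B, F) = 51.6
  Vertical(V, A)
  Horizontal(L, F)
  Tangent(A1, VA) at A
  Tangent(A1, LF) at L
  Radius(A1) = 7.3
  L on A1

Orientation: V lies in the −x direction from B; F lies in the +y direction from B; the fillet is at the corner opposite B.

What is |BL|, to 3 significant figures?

64.7

The virtual corner opposite B is at (-46.3, 51.6). A1 meets VA tangentially, so RA is at right angles to VA and since A1 is tangent to LF there, RL ⟂ LF, with radius 7.3, so the center R sits 7.3 in from both sides at R = (-39.0, 44.3). That places the tangent points at A = (-46.3, 44.3) on VA and L = (-39.0, 51.6) on LF. Then |BL| = |L − B| = 64.7.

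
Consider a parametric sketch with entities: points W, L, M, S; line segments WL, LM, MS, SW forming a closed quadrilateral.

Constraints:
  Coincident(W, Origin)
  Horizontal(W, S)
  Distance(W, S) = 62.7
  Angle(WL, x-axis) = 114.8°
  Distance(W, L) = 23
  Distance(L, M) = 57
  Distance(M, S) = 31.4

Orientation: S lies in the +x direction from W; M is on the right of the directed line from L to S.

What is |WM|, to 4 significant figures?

37.87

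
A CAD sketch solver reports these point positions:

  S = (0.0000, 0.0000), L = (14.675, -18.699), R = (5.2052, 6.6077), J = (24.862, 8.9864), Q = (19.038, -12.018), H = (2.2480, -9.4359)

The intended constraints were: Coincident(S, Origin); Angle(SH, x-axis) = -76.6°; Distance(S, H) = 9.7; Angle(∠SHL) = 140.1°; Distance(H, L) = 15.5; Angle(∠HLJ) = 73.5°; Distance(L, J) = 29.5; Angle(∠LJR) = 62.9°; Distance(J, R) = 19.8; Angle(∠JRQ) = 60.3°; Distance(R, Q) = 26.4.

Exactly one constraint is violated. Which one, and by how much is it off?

Distance(R, Q) = 26.4 — off by 3.20.

S = (0.00, 0.00) ✓; SH at -76.60° ✓; |SH| = 9.700 ✓; ∠SHL = 140.1° ✓; |HL| = 15.50 ✓; ∠HLJ = 73.50° ✓; |LJ| = 29.50 ✓; ∠LJR = 62.90° ✓; |JR| = 19.80 ✓; ∠JRQ = 60.30° ✓; |RQ| = 23.20 ✗.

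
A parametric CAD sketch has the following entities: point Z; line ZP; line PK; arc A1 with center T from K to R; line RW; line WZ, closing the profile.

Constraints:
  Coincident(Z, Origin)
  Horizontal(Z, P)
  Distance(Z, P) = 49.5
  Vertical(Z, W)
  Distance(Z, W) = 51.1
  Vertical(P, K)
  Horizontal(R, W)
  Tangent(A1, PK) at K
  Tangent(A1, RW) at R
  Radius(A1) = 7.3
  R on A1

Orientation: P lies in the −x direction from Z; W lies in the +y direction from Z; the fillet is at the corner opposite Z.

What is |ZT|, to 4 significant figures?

60.82

Z and W share the same x with |ZW| = 51.1 and W on the +y side, so W = (0.000, 51.10). The virtual corner opposite Z is at (-49.50, 51.10). Since A1 is tangent to PK there, TK ⟂ PK and since A1 is tangent to RW there, TR ⟂ RW, with radius 7.3, so the center T sits 7.3 in from both sides at T = (-42.20, 43.80). Then |ZT| = |T − Z| = 60.82.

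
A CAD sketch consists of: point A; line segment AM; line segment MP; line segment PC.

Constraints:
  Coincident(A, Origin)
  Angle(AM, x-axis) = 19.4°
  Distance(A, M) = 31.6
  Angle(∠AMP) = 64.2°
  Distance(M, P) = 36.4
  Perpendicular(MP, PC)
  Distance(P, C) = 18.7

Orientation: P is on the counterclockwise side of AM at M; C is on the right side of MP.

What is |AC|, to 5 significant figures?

52.307

A is at the origin; AM runs at 19.4° with length 31.6, so M = 31.6·(cos 19.4°, sin 19.4°) = (29.806, 10.496). ∠AMP = 64.2°, so MP runs at 19.4° + (180° − 64.2°) = 135.20° from the x-axis; with |MP| = 36.4, P = M + 36.4·(cos 135.20°, sin 135.20°) = (3.9775, 36.145). MP is perpendicular to PC; with |PC| = 18.7 on the right of MP, C = P + 18.7·(0.70463, 0.70957) = (17.154, 49.414). Then |AC| = |C − A| = 52.307.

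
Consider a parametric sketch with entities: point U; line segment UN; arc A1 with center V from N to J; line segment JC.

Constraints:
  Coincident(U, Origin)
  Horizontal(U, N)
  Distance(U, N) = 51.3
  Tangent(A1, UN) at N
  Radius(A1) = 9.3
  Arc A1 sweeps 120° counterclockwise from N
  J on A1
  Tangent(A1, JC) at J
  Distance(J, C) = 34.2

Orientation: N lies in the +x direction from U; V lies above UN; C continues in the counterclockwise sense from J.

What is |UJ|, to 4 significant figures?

60.97

U is at the origin; UN is horizontal with |UN| = 51.3 and N on the +x side, so N = (51.30, 0.000). Tangency of A1 to UN means the radius VN is perpendicular to UN, so V = N + (0, 9.3) = (51.30, 9.300). On A1, N sits at bearing -90° from V; a 120° counterclockwise sweep puts J at bearing 30°, so J = V + 9.3·(cos 30°, sin 30°) = (59.35, 13.95). Then |UJ| = |J − U| = 60.97.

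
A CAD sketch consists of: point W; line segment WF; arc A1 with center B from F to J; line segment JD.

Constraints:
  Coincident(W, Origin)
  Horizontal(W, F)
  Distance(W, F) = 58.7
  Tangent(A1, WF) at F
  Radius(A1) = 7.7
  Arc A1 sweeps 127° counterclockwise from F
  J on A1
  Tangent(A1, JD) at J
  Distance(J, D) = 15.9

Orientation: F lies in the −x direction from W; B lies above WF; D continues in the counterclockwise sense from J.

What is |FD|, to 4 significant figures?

25.26

On A1, F sits at bearing -90° from B; a 127° counterclockwise sweep puts J at bearing 37°, so J = B + 7.7·(cos 37°, sin 37°) = (-52.55, 12.33). Since A1 is tangent to JD there, BJ ⟂ JD, so JD runs along (−sin 37°, cos 37°); with |JD| = 15.9, D = (-62.12, 25.03). Then |FD| = |D − F| = 25.26.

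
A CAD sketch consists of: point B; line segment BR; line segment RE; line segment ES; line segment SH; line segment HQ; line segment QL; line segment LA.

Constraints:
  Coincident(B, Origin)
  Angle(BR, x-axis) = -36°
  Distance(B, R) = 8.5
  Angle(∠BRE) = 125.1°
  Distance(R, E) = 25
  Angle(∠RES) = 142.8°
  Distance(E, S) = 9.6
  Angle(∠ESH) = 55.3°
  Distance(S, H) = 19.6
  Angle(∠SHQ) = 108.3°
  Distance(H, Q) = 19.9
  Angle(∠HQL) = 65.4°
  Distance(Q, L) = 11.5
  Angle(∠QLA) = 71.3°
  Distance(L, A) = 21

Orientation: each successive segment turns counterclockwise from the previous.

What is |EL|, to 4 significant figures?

13.23

B is at the origin; BR runs at -36.0° with length 8.5, so R = (6.877, -4.996). ∠BRE = 125.1° gives RE at 18.90° from the x-axis; with |RE| = 25.0, E = (30.53, 3.102). ∠RES = 142.8° gives ES at 56.10° from the x-axis; with |ES| = 9.6, S = (35.88, 11.07). ∠ESH = 55.3° gives SH at -179.2° from the x-axis; with |SH| = 19.6, H = (16.29, 10.80). ∠SHQ = 108.3° gives HQ at -107.5° from the x-axis; with |HQ| = 19.9, Q = (10.30, -8.183). ∠HQL = 65.4° gives QL at 7.100° from the x-axis; with |QL| = 11.5, L = (21.71, -6.761). Then |EL| = |L − E| = 13.23.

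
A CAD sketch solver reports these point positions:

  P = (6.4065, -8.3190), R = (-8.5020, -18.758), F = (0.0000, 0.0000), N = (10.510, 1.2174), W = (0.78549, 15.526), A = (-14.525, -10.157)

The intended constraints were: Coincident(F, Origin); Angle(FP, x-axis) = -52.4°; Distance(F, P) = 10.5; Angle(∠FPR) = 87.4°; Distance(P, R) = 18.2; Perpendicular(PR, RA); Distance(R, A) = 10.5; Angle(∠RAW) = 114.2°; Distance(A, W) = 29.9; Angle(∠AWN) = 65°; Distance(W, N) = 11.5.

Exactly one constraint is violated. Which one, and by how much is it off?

Distance(W, N) = 11.5 — off by 5.80.

F = (0.00, 0.00) ✓; FP at -52.40° ✓; |FP| = 10.50 ✓; ∠FPR = 87.40° ✓; |PR| = 18.20 ✓; ∠(PR, RA) = 90.00° ✓; |RA| = 10.50 ✓; ∠RAW = 114.2° ✓; |AW| = 29.90 ✓; ∠AWN = 65.00° ✓; |WN| = 17.30 ✗.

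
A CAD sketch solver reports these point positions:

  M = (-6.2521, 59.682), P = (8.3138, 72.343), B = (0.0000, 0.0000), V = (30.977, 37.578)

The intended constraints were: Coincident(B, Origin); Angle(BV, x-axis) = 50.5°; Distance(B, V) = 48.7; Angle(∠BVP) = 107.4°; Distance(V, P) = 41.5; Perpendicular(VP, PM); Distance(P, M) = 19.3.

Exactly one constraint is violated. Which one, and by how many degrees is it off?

Perpendicular(VP, PM) — off by 7.90°.

B = (0.00, 0.00) ✓; BV at 50.50° ✓; |BV| = 48.70 ✓; ∠BVP = 107.4° ✓; |VP| = 41.50 ✓; ∠(VP, PM) = 97.90° ✗; |PM| = 19.30 ✓.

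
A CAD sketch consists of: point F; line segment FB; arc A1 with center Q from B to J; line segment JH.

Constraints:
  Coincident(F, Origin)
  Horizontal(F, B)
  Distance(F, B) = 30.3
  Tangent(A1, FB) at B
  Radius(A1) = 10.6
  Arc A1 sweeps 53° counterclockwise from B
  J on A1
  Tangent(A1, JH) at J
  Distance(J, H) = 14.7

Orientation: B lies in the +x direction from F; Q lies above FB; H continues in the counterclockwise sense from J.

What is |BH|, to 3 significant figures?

23.5

F is at the origin; F and B share the same y with |FB| = 30.3 and B on the +x side, so B = (30.3, 0.00). Tangency of A1 to FB means the radius QB is perpendicular to FB, so Q = B + (0, 10.6) = (30.3, 10.6). On A1, B sits at bearing -90° from Q; a 53° counterclockwise sweep puts J at bearing -37°, so J = Q + 10.6·(cos -37°, sin -37°) = (38.8, 4.22). The tangent condition forces QJ to be normal to JH, so JH runs along (−sin -37°, cos -37°); with |JH| = 14.7, H = (47.6, 16.0). Then |BH| = |H − B| = 23.5.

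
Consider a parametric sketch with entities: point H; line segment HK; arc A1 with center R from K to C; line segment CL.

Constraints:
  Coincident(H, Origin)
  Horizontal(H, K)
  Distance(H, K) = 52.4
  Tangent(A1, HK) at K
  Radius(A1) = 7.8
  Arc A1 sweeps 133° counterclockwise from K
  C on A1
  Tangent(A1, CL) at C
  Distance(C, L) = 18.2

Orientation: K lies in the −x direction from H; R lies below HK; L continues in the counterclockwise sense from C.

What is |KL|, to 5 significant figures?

27.268

H is at the origin; HK is horizontal with |HK| = 52.4 and K on the −x side, so K = (-52.400, 0.0000). The tangent condition forces RK to be normal to HK, so R = K + (0, -7.8) = (-52.400, -7.8000). On A1, K sits at bearing 90° from R; a 133° counterclockwise sweep puts C at bearing 223°, so C = R + 7.8·(cos 223°, sin 223°) = (-58.105, -13.120). Tangency of A1 to CL means the radius RC is perpendicular to CL, so CL runs along (−sin 223°, cos 223°); with |CL| = 18.2, L = (-45.692, -26.430). Then |KL| = |L − K| = 27.268.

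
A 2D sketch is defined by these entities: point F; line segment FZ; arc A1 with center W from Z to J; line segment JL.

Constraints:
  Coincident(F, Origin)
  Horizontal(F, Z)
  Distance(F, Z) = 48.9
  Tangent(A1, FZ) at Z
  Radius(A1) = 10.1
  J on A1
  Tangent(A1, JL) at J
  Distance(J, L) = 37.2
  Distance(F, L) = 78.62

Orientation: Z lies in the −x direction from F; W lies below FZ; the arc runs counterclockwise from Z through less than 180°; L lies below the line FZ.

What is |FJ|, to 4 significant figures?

59.54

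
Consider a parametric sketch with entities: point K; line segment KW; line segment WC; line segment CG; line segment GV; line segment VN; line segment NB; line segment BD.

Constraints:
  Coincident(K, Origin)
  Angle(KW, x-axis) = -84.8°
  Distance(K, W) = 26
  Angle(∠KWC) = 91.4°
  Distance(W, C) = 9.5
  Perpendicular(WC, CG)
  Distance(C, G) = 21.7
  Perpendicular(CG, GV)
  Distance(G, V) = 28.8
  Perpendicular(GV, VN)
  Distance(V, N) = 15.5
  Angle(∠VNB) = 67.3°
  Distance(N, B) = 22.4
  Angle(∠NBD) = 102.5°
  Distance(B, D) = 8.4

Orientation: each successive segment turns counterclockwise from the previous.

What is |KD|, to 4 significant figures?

2.926

K is at the origin; KW runs at -84.8° with length 26.0, so W = (2.356, -25.89). ∠KWC = 91.4° gives WC at 3.800° from the x-axis; with |WC| = 9.5, C = (11.84, -25.26). WC is perpendicular to CG, so CG runs at 93.80°; with |CG| = 21.7, G = (10.40, -3.611). CG is perpendicular to GV, so GV runs at -176.2°; with |GV| = 28.8, V = (-18.34, -5.520). GV ⟂ VN, so VN runs at -86.20°; with |VN| = 15.5, N = (-17.31, -20.99). ∠VNB = 67.3° gives NB at 26.50° from the x-axis; with |NB| = 22.4, B = (2.735, -10.99). ∠NBD = 102.5° gives BD at 104.0° from the x-axis; with |BD| = 8.4, D = (0.7024, -2.840). Then |KD| = |D − K| = 2.926.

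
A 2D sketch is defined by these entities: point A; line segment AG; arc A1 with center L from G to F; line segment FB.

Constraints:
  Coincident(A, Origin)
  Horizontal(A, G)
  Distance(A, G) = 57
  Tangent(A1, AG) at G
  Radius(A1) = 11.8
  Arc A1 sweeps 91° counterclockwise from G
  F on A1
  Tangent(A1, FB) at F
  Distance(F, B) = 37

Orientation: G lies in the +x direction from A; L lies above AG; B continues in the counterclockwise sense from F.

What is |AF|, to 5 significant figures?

69.838

Tangency of A1 to AG means the radius LG is perpendicular to AG, so L = G + (0, 11.8) = (57.000, 11.800). On A1, G sits at bearing -90° from L; a 91° counterclockwise sweep puts F at bearing 1°, so F = L + 11.8·(cos 1°, sin 1°) = (68.798, 12.006). Then |AF| = |F − A| = 69.838.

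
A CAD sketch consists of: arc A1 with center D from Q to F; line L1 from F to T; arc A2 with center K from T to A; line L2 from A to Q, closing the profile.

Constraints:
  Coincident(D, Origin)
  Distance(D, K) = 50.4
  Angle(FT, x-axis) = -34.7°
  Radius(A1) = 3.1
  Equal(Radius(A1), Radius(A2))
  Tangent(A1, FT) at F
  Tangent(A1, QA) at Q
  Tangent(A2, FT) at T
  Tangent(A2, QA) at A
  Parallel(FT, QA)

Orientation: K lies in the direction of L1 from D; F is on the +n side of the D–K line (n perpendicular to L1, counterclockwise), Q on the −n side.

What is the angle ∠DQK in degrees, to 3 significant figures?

86.5°

The slot axis is L1's direction at -34.7°, so u = (cos -34.7°, sin -34.7°) = (0.822, -0.569) and n = (−sin -34.7°, cos -34.7°) = (0.569, 0.822). D is at the origin and K lies 50.4 along u from D, so K = 50.4·u = (41.4, -28.7). Tangency of A1 to both parallel lines with radius 3.1 puts F and Q at D ± 3.1·n: F = (1.76, 2.55), Q = (-1.76, -2.55). Then cos ∠DQK = QD·QK / (|QD||QK|), giving 86.5°.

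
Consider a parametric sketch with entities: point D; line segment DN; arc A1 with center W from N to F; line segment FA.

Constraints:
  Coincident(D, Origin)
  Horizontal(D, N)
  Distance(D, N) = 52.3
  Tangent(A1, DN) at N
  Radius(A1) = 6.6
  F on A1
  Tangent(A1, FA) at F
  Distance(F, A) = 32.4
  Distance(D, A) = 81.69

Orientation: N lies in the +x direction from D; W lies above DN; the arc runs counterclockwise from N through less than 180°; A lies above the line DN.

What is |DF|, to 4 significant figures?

57.79

Checks: ∠(WN, ND) = 90.00° ✓; |WN| = 6.600 ✓; |WF| = 6.600 ✓; ∠(WF, FA) = 90.00° ✓; |FA| = 32.40 ✓; |DA| = 81.69 ✓.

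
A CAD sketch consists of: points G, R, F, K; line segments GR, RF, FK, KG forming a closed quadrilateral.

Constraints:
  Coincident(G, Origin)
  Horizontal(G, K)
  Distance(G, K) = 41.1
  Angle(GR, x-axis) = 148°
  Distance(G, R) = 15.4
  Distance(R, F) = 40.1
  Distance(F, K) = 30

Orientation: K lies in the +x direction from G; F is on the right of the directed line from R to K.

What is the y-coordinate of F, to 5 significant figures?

-18.143

G is at the origin; GK is horizontal with |GK| = 41.1 and K in +x, so K = (41.1, 0). GR runs at 148.0° with |GR| = 15.4, so R = (-13.060, 8.1608). F is determined by |RF| = 40.1 and |FK| = 30.0 together: it lies at the intersection of circle(R, 40.1) and circle(K, 30.0). With |RK| = 54.771, the foot of the radical line on RK is 33.849 from R and the perpendicular offset is √(40.1² − 33.849²) = 21.500. Taking the right-of-RK solution: F = (17.208, -18.143).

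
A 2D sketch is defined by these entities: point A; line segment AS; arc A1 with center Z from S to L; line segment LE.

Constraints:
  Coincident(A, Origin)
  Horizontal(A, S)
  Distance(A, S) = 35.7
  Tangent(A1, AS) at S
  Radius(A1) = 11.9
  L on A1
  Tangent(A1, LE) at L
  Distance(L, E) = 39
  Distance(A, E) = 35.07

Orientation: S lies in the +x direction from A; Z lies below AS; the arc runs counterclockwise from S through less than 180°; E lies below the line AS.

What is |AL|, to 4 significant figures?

26.77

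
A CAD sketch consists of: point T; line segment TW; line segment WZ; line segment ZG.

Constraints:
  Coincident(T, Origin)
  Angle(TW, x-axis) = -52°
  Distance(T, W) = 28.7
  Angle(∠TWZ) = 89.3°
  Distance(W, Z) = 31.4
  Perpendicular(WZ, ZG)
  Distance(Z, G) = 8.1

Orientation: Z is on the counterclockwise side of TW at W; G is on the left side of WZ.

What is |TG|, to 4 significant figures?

37.26

T is at the origin; TW runs at -52.0° with length 28.7, so W = 28.7·(cos -52.0°, sin -52.0°) = (17.67, -22.62). ∠TWZ = 89.3°, so WZ runs at -52.0° + (180° − 89.3°) = 38.70° from the x-axis; with |WZ| = 31.4, Z = W + 31.4·(cos 38.70°, sin 38.70°) = (42.17, -2.983). The perpendicularity gives ZG at right angles to WZ; with |ZG| = 8.1 on the left of WZ, G = Z + 8.1·(-0.6252, 0.7804) = (37.11, 3.338). Then |TG| = |G − T| = 37.26.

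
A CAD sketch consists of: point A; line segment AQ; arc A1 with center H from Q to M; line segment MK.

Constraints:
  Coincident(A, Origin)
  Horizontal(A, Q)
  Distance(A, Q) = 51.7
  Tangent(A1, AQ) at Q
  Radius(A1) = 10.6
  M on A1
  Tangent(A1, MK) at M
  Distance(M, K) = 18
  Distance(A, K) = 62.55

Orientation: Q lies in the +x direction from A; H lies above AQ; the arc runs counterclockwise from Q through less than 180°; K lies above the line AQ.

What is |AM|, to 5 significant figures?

63.175

Checks: |HM| = 10.60 ✓; ∠(HM, MK) = 90.00° ✓; |MK| = 18.00 ✓; |AK| = 62.55 ✓.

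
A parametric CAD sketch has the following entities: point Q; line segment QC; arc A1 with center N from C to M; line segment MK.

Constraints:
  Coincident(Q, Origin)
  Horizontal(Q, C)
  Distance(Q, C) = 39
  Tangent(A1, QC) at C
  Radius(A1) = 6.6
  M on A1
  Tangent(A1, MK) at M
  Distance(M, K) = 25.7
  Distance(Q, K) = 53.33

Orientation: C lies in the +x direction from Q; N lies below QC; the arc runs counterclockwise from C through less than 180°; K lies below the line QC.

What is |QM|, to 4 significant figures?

34.02

Checks: |NM| = 6.600 ✓; ∠(NM, MK) = 90.00° ✓; |MK| = 25.70 ✓; |QK| = 53.33 ✓.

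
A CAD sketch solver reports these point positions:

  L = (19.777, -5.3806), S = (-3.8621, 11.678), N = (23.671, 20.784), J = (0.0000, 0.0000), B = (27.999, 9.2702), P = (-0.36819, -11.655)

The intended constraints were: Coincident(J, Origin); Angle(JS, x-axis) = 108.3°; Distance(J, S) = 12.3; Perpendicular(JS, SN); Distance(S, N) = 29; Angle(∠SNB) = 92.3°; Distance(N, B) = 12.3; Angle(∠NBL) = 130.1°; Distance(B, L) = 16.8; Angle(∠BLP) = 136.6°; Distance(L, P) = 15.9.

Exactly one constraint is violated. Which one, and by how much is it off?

Distance(L, P) = 15.9 — off by 5.20.

J = (0.00, 0.00) ✓; JS at 108.3° ✓; |JS| = 12.30 ✓; ∠(JS, SN) = 90.00° ✓; |SN| = 29.00 ✓; ∠SNB = 92.30° ✓; |NB| = 12.30 ✓; ∠NBL = 130.1° ✓; |BL| = 16.80 ✓; ∠BLP = 136.6° ✓; |LP| = 21.10 ✗.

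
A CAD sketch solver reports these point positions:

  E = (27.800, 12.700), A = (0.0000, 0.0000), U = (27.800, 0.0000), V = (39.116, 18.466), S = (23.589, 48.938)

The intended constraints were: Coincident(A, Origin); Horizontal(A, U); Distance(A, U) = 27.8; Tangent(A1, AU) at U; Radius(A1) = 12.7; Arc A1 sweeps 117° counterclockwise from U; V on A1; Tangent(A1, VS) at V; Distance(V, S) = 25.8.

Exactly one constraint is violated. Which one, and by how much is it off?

Distance(V, S) = 25.8 — off by 8.40.

A = (0.00, 0.00) ✓; A.y = 0.00, U.y = 0.00 ✓; |AU| = 27.80 ✓; ∠(EU, UA) = 90.00° ✓; |EU| = 12.70 ✓; bearing(E→V) − bearing(E→U) = 117.0° ✓; |EV| = 12.70 ✓; ∠(EV, VS) = 90.00° ✓; |VS| = 34.20 ✗.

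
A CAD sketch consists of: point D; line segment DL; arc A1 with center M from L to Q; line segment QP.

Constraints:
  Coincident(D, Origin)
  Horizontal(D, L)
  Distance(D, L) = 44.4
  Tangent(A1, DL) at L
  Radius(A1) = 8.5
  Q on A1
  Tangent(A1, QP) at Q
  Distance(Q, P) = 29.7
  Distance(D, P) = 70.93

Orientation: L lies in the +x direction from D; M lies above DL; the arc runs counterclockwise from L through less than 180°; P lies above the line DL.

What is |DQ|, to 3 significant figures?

52.7

D is at the origin; DL is horizontal with |DL| = 44.4 and L on the +x side, so L = (44.4, 0.00). Tangency of A1 to DL means the radius ML is perpendicular to DL, so M = L + (0, 8.5) = (44.4, 8.50). Since MQ ⟂ QP (tangency), |MP| = √(8.5² + 29.7²) = 30.9 regardless of where Q sits on A1. So P lies on both circle(D, 70.93) and circle(M, 30.9); the above-DL intersection is P = (62.5, 33.5). Q is the foot of the tangent from P: Q = (52.4, 5.61).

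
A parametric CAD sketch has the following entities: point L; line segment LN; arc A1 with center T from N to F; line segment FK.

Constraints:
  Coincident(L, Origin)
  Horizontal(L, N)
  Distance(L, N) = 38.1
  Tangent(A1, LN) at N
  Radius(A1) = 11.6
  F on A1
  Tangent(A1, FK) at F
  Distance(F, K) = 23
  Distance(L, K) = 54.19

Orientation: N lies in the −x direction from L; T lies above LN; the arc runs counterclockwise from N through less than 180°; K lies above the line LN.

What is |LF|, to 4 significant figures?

32.90

L is at the origin; L and N share the same y with |LN| = 38.1 and N on the −x side, so N = (-38.10, 0.000). A1 meets LN tangentially, so TN is at right angles to LN, so T = N + (0, 11.6) = (-38.10, 11.60). Since TF ⟂ FK (tangency), |TK| = √(11.6² + 23.0²) = 25.76 regardless of where F sits on A1. So K lies on both circle(L, 54.19) and circle(T, 25.76); the above-LN intersection is K = (-39.28, 37.33). F is the foot of the tangent from K: F = (-27.99, 17.29).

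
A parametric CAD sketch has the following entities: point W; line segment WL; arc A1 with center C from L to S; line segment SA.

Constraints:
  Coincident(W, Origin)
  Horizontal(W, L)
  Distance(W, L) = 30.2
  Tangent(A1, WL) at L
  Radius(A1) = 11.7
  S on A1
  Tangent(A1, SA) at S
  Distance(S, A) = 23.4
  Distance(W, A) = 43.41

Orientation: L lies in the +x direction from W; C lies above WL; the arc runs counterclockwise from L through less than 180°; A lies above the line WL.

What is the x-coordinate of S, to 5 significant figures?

38.808

Checks: ∠(CL, LW) = 90.00° ✓; |CL| = 11.70 ✓; |CS| = 11.70 ✓; ∠(CS, SA) = 90.00° ✓; |SA| = 23.40 ✓; |WA| = 43.41 ✓.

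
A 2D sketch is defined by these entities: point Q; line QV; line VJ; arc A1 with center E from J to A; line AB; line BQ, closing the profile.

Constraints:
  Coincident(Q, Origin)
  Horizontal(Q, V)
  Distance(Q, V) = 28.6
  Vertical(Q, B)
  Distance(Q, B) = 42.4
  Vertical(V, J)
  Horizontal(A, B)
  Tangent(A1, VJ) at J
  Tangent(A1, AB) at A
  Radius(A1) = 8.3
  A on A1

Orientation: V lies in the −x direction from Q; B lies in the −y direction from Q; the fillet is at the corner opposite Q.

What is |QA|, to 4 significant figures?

47.01

The virtual corner opposite Q is at (-28.60, -42.40). Since A1 is tangent to VJ there, EJ ⟂ VJ and tangency of A1 to AB means the radius EA is perpendicular to AB, with radius 8.3, so the center E sits 8.3 in from both sides at E = (-20.30, -34.10). That places the tangent points at J = (-28.60, -34.10) on VJ and A = (-20.30, -42.40) on AB. Then |QA| = |A − Q| = 47.01.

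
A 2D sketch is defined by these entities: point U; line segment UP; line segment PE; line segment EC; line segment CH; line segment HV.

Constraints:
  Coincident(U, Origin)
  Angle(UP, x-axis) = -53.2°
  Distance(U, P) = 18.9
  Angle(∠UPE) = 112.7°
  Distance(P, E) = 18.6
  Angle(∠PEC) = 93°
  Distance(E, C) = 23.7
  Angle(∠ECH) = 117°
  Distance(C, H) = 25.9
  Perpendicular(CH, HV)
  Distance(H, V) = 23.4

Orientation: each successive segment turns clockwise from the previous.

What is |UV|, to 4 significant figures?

7.079

∠ECH = 117.0° gives CH at 89.50° from the x-axis; with |CH| = 25.9, H = (-18.91, 5.682). The perpendicularity gives HV at right angles to CH, so HV runs at -0.5000°; with |HV| = 23.4, V = (4.484, 5.478). Then |UV| = |V − U| = 7.079.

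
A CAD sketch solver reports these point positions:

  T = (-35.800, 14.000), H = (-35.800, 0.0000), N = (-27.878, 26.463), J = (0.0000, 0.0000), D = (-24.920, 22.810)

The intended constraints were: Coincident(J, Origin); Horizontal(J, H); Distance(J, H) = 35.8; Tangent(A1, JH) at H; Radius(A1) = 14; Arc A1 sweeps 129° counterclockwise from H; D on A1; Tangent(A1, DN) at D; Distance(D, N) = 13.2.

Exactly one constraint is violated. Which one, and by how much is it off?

Distance(D, N) = 13.2 — off by 8.50.

J = (0.00, 0.00) ✓; J.y = 0.00, H.y = 0.00 ✓; |JH| = 35.80 ✓; ∠(TH, HJ) = 90.00° ✓; |TH| = 14.00 ✓; bearing(T→D) − bearing(T→H) = 129.0° ✓; |TD| = 14.00 ✓; ∠(TD, DN) = 90.00° ✓; |DN| = 4.700 ✗.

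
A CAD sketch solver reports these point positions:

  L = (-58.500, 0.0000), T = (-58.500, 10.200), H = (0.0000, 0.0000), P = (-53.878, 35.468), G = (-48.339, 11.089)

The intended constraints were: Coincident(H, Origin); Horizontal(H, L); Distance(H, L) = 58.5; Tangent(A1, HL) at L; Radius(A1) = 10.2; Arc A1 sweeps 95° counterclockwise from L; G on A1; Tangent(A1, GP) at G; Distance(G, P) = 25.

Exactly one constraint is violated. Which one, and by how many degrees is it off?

Tangent(A1, GP) at G — off by 7.80°.

H = (0.00, 0.00) ✓; H.y = 0.00, L.y = 0.00 ✓; |HL| = 58.50 ✓; ∠(TL, LH) = 90.00° ✓; |TL| = 10.20 ✓; bearing(T→G) − bearing(T→L) = 95.00° ✓; |TG| = 10.20 ✓; ∠(TG, GP) = 82.20° ✗; |GP| = 25.00 ✓.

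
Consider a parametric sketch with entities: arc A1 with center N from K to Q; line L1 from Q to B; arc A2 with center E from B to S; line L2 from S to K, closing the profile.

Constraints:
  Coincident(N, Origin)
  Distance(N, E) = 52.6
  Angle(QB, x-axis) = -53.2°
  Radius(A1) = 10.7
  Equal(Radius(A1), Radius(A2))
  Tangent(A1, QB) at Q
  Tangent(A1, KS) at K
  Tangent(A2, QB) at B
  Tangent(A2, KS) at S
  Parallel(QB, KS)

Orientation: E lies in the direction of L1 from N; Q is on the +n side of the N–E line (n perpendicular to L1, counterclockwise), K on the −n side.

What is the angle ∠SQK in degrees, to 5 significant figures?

67.861°

Tangency of A1 to both parallel lines with radius 10.7 puts Q and K at N ± 10.7·n: Q = (8.5678, 6.4096), K = (-8.5678, -6.4096). Equal radii place B and S the same way about E: B = E + 10.7·n = (40.076, -35.709), S = E − 10.7·n = (22.941, -48.528). Then cos ∠SQK = QS·QK / (|QS||QK|), giving 67.861°.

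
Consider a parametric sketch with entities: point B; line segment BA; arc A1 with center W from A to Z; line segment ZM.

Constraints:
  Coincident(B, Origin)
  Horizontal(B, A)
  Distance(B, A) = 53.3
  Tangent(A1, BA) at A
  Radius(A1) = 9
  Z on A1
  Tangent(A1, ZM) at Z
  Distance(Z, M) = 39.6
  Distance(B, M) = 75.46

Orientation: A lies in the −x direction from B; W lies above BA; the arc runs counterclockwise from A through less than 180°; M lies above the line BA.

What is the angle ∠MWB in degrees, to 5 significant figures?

104.82°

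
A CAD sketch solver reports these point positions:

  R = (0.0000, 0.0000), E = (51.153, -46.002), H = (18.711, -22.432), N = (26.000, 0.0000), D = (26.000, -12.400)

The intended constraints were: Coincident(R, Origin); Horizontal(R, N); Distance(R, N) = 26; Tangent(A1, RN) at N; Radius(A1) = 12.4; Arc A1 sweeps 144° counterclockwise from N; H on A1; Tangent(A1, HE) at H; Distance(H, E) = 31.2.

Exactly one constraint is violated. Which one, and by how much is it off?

Distance(H, E) = 31.2 — off by 8.90.

R = (0.00, 0.00) ✓; R.y = 0.00, N.y = 0.00 ✓; |RN| = 26.00 ✓; ∠(DN, NR) = 90.00° ✓; |DN| = 12.40 ✓; bearing(D→H) − bearing(D→N) = 144.0° ✓; |DH| = 12.40 ✓; ∠(DH, HE) = 90.00° ✓; |HE| = 40.10 ✗.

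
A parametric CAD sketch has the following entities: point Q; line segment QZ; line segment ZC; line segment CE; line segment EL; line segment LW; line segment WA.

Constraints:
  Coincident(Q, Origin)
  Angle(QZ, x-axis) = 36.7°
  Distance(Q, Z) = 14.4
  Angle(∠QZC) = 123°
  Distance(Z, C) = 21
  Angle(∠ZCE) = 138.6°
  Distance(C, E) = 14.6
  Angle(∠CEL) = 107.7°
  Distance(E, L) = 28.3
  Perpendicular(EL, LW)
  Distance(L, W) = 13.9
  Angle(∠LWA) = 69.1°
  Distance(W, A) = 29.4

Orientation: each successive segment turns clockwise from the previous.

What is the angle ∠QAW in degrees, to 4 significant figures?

40.63°

Q is at the origin; QZ runs at 36.7° with length 14.4, so Z = (11.55, 8.606). ∠QZC = 123.0° gives ZC at -20.30° from the x-axis; with |ZC| = 21.0, C = (31.24, 1.320). ∠ZCE = 138.6° gives CE at -61.70° from the x-axis; with |CE| = 14.6, E = (38.16, -11.53). ∠CEL = 107.7° gives EL at -134.0° from the x-axis; with |EL| = 28.3, L = (18.50, -31.89). EL ⟂ LW, so LW runs at 136.0°; with |LW| = 13.9, W = (8.505, -22.24). ∠LWA = 69.1° gives WA at 25.10° from the x-axis; with |WA| = 29.4, A = (35.13, -9.765). Then cos ∠QAW = AQ·AW / (|AQ||AW|), giving 40.63°.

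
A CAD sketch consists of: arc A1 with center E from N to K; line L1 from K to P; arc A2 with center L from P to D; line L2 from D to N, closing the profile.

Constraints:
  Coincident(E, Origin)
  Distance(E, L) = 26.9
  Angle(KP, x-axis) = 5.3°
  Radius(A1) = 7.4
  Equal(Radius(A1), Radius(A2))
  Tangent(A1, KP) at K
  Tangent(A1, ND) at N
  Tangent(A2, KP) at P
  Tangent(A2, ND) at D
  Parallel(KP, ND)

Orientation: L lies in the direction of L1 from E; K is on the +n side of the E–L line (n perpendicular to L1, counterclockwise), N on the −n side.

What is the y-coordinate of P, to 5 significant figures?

9.8531

The slot axis is L1's direction at 5.3°, so u = (cos 5.3°, sin 5.3°) = (0.99572, 0.092371) and n = (−sin 5.3°, cos 5.3°) = (-0.092371, 0.99572). E is at the origin and L lies 26.9 along u from E, so L = 26.9·u = (26.785, 2.4848). Tangency of A1 to both parallel lines with radius 7.4 puts K and N at E ± 7.4·n: K = (-0.68354, 7.3684), N = (0.68354, -7.3684). Equal radii place P and D the same way about L: P = L + 7.4·n = (26.101, 9.8531), D = L − 7.4·n = (27.469, -4.8836). So P.y = 9.8531.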